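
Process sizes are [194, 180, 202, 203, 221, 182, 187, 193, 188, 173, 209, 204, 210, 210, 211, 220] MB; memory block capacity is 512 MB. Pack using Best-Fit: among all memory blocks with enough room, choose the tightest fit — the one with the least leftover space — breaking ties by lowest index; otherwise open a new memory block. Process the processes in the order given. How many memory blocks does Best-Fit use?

8 memory blocks

Put 194 MB in memory block 1; 318 MB remain.
Put 180 MB in memory block 1; 138 MB remain.
Put 202 MB in memory block 2; 310 MB remain.
Put 203 MB in memory block 2; 107 MB remain.
Put 221 MB in memory block 3; 291 MB remain.
Put 182 MB in memory block 3; 109 MB remain.
Put 187 MB in memory block 4; 325 MB remain.
Put 193 MB in memory block 4; 132 MB remain.
Put 188 MB in memory block 5; 324 MB remain.
Put 173 MB in memory block 5; 151 MB remain.
Put 209 MB in memory block 6; 303 MB remain.
Put 204 MB in memory block 6; 99 MB remain.
Put 210 MB in memory block 7; 302 MB remain.
Put 210 MB in memory block 7; 92 MB remain.
Put 211 MB in memory block 8; 301 MB remain.
Put 220 MB in memory block 8; 81 MB remain.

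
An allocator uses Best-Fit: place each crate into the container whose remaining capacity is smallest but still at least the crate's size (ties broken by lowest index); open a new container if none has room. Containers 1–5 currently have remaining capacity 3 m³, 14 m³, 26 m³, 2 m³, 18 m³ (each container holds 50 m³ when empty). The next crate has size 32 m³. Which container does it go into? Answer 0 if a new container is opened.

No container has ≥ 32 m³ free, so a new container is opened.

0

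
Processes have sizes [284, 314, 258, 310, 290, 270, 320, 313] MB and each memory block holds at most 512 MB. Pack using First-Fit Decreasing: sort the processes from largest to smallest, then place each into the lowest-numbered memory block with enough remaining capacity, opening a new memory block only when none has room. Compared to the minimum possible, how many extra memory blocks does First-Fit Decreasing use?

0

First-Fit Decreasing: [320] [314] [313] [310] [290] [284] [270] [258] → 8 memory blocks.
8 processes exceed 256 MB (half the capacity), and no two of those can share a memory block, so at least 8 memory blocks are needed.
So 8 is already optimal.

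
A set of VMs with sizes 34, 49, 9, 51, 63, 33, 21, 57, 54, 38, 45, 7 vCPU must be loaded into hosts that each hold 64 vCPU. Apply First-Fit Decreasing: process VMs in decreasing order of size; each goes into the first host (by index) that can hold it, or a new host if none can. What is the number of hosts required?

Sorted descending: 63, 57, 54, 51, 49, 45, 38, 34, 33, 21, 9, 7.
Put 63 vCPU in host 1; 1 vCPU remain.
Put 57 vCPU in host 2; 7 vCPU remain.
Put 54 vCPU in host 3; 10 vCPU remain.
Put 51 vCPU in host 4; 13 vCPU remain.
Put 49 vCPU in host 5; 15 vCPU remain.
Put 45 vCPU in host 6; 19 vCPU remain.
Put 38 vCPU in host 7; 26 vCPU remain.
Put 34 vCPU in host 8; 30 vCPU remain.
Put 33 vCPU in host 9; 31 vCPU remain.
Put 21 vCPU in host 7; 5 vCPU remain.
Put 9 vCPU in host 3; 1 vCPU remain.
Put 7 vCPU in host 2; 0 vCPU remain.
Final hosts: [63] [57,7] [54,9] [51] [49] [45] [38,21] [34] [33].

9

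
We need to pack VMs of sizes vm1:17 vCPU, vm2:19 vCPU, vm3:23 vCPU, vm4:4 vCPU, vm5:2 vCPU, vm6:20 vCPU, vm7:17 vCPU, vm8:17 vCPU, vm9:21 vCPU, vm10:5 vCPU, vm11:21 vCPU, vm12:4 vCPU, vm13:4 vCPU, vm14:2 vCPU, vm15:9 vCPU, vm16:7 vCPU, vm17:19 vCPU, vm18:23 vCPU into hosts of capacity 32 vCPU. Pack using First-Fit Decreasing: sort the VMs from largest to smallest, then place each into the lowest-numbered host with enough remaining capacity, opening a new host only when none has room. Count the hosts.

Sorted descending: 23, 23, 21, 21, 20, 19, 19, 17, 17, 17, 9, 7, 5, 4, 4, 4, 2, 2.
host 1: place 23 vCPU, 9 vCPU left
host 2: place 23 vCPU, 9 vCPU left
host 3: place 21 vCPU, 11 vCPU left
host 4: place 21 vCPU, 11 vCPU left
host 5: place 20 vCPU, 12 vCPU left
host 6: place 19 vCPU, 13 vCPU left
host 7: place 19 vCPU, 13 vCPU left
host 8: place 17 vCPU, 15 vCPU left
host 9: place 17 vCPU, 15 vCPU left
host 10: place 17 vCPU, 15 vCPU left
host 1: place 9 vCPU, 0 vCPU left
host 2: place 7 vCPU, 2 vCPU left
host 3: place 5 vCPU, 6 vCPU left
host 3: place 4 vCPU, 2 vCPU left
host 4: place 4 vCPU, 7 vCPU left
host 4: place 4 vCPU, 3 vCPU left
host 2: place 2 vCPU, 0 vCPU left
host 3: place 2 vCPU, 0 vCPU left

10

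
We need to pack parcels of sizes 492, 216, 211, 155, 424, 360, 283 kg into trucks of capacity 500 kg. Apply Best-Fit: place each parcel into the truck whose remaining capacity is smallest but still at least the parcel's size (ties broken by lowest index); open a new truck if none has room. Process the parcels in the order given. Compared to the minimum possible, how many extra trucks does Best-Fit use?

Best-Fit: [492] [216,211] [155,283] [424] [360] → 5 trucks.
Total size 2141 kg; any packing needs at least ⌈2141/500⌉ = 5 trucks.
So 5 is already optimal.

0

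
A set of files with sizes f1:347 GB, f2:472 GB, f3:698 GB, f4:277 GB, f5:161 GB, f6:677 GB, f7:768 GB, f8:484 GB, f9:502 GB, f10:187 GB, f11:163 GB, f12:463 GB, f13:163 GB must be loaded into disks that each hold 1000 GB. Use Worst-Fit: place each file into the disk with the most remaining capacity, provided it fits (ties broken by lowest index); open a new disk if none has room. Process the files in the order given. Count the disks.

6 disks

Put f1 (347 GB) in disk 1; 653 GB remain.
Put f2 (472 GB) in disk 1; 181 GB remain.
Put f3 (698 GB) in disk 2; 302 GB remain.
Put f4 (277 GB) in disk 2; 25 GB remain.
Put f5 (161 GB) in disk 1; 20 GB remain.
Put f6 (677 GB) in disk 3; 323 GB remain.
Put f7 (768 GB) in disk 4; 232 GB remain.
Put f8 (484 GB) in disk 5; 516 GB remain.
Put f9 (502 GB) in disk 5; 14 GB remain.
Put f10 (187 GB) in disk 3; 136 GB remain.
Put f11 (163 GB) in disk 4; 69 GB remain.
Put f12 (463 GB) in disk 6; 537 GB remain.
Put f13 (163 GB) in disk 6; 374 GB remain.
Final disks: [347,472,161] [698,277] [677,187] [768,163] [484,502] [463,163].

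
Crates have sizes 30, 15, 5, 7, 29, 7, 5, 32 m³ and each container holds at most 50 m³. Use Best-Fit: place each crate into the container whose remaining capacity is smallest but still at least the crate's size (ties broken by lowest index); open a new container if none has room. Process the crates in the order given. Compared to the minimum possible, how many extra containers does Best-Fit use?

Best-Fit: [30,15,5] [7,29,7,5] [32] → 3 containers.
Total size 130 m³; any packing needs at least ⌈130/50⌉ = 3 containers.
So 3 is already optimal.

0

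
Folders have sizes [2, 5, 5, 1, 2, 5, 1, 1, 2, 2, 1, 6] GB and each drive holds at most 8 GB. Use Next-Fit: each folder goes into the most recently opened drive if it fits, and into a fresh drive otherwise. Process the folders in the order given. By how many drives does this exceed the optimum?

Next-Fit: [2,5] [5,1,2] [5,1,1] [2,2,1] [6] → 5 drives.
Total size 33 GB; any packing needs at least ⌈33/8⌉ = 5 drives.
So 5 is already optimal.

0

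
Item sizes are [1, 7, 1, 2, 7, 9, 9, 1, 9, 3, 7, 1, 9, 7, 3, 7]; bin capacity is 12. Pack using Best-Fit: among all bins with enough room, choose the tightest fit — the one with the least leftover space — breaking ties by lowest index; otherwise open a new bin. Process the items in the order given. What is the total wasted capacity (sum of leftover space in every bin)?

bin 1: place 1, 11 left
bin 1: place 7, 4 left
bin 1: place 1, 3 left
bin 1: place 2, 1 left
bin 2: place 7, 5 left
bin 3: place 9, 3 left
bin 4: place 9, 3 left
bin 1: place 1, 0 left
bin 5: place 9, 3 left
bin 3: place 3, 0 left
bin 6: place 7, 5 left
bin 4: place 1, 2 left
bin 7: place 9, 3 left
bin 8: place 7, 5 left
bin 5: place 3, 0 left
bin 9: place 7, 5 left
9 bins × 12 = 108; used 83; unused 25.

25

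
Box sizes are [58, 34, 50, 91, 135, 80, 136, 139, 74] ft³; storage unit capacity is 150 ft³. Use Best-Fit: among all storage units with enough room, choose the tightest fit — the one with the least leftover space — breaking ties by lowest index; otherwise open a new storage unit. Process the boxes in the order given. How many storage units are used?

Put 58 ft³ in storage unit 1; 92 ft³ remain.
Put 34 ft³ in storage unit 1; 58 ft³ remain.
Put 50 ft³ in storage unit 1; 8 ft³ remain.
Put 91 ft³ in storage unit 2; 59 ft³ remain.
Put 135 ft³ in storage unit 3; 15 ft³ remain.
Put 80 ft³ in storage unit 4; 70 ft³ remain.
Put 136 ft³ in storage unit 5; 14 ft³ remain.
Put 139 ft³ in storage unit 6; 11 ft³ remain.
Put 74 ft³ in storage unit 7; 76 ft³ remain.

7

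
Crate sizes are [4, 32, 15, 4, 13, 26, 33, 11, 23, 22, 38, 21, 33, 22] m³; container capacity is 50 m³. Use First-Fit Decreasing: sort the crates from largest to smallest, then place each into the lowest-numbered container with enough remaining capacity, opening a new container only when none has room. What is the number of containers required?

7

Sorted descending: 38, 33, 33, 32, 26, 23, 22, 22, 21, 15, 13, 11, 4, 4.
container 1: place 38 m³, 12 m³ left
container 2: place 33 m³, 17 m³ left
container 3: place 33 m³, 17 m³ left
container 4: place 32 m³, 18 m³ left
container 5: place 26 m³, 24 m³ left
container 5: place 23 m³, 1 m³ left
container 6: place 22 m³, 28 m³ left
container 6: place 22 m³, 6 m³ left
container 7: place 21 m³, 29 m³ left
container 2: place 15 m³, 2 m³ left
container 3: place 13 m³, 4 m³ left
container 1: place 11 m³, 1 m³ left
container 3: place 4 m³, 0 m³ left
container 4: place 4 m³, 14 m³ left
Final containers: [38,11] [33,15] [33,13,4] [32,4] [26,23] [22,22] [21].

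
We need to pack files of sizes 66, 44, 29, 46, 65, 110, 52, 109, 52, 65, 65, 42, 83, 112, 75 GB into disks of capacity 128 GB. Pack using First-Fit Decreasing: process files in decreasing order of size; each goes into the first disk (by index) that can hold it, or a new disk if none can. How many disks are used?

9

Sorted descending: 112, 110, 109, 83, 75, 66, 65, 65, 65, 52, 52, 46, 44, 42, 29.
Put 112 GB in disk 1; 16 GB remain.
Put 110 GB in disk 2; 18 GB remain.
Put 109 GB in disk 3; 19 GB remain.
Put 83 GB in disk 4; 45 GB remain.
Put 75 GB in disk 5; 53 GB remain.
Put 66 GB in disk 6; 62 GB remain.
Put 65 GB in disk 7; 63 GB remain.
Put 65 GB in disk 8; 63 GB remain.
Put 65 GB in disk 9; 63 GB remain.
Put 52 GB in disk 5; 1 GB remain.
Put 52 GB in disk 6; 10 GB remain.
Put 46 GB in disk 7; 17 GB remain.
Put 44 GB in disk 4; 1 GB remain.
Put 42 GB in disk 8; 21 GB remain.
Put 29 GB in disk 9; 34 GB remain.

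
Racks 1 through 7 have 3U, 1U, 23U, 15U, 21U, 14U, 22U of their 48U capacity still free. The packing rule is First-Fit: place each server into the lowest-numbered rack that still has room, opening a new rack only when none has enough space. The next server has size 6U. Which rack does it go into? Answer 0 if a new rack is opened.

3

Racks with room: rack 3 (23U), rack 4 (15U), rack 5 (21U), rack 6 (14U), rack 7 (22U).
The first with room is rack 3.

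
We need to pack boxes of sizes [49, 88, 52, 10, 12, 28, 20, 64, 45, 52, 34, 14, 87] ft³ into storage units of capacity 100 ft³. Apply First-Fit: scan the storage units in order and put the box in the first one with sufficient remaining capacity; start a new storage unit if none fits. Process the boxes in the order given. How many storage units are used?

49 ft³ → storage unit 1 (remaining 51 ft³)
88 ft³ → storage unit 2 (remaining 12 ft³)
52 ft³ → storage unit 3 (remaining 48 ft³)
10 ft³ → storage unit 1 (remaining 41 ft³)
12 ft³ → storage unit 1 (remaining 29 ft³)
28 ft³ → storage unit 1 (remaining 1 ft³)
20 ft³ → storage unit 3 (remaining 28 ft³)
64 ft³ → storage unit 4 (remaining 36 ft³)
45 ft³ → storage unit 5 (remaining 55 ft³)
52 ft³ → storage unit 5 (remaining 3 ft³)
34 ft³ → storage unit 4 (remaining 2 ft³)
14 ft³ → storage unit 3 (remaining 14 ft³)
87 ft³ → storage unit 6 (remaining 13 ft³)
Final storage units: [49,10,12,28] [88] [52,20,14] [64,34] [45,52] [87].

6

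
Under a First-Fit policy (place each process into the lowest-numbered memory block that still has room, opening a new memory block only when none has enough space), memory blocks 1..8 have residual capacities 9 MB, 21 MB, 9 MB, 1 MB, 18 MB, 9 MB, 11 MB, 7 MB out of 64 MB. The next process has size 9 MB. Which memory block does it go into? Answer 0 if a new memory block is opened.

1

Memory blocks with room: memory block 1 (9 MB), memory block 2 (21 MB), memory block 3 (9 MB), memory block 5 (18 MB), memory block 6 (9 MB), memory block 7 (11 MB).
The first with room is memory block 1.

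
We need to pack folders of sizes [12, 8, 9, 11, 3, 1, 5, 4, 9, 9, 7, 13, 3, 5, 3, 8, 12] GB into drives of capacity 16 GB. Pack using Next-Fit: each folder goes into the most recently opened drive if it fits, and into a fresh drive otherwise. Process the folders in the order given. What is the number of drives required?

drive 1: place 12 GB, 4 GB left
drive 2: place 8 GB, 8 GB left
drive 3: place 9 GB, 7 GB left
drive 4: place 11 GB, 5 GB left
drive 4: place 3 GB, 2 GB left
drive 4: place 1 GB, 1 GB left
drive 5: place 5 GB, 11 GB left
drive 5: place 4 GB, 7 GB left
drive 6: place 9 GB, 7 GB left
drive 7: place 9 GB, 7 GB left
drive 7: place 7 GB, 0 GB left
drive 8: place 13 GB, 3 GB left
drive 8: place 3 GB, 0 GB left
drive 9: place 5 GB, 11 GB left
drive 9: place 3 GB, 8 GB left
drive 9: place 8 GB, 0 GB left
drive 10: place 12 GB, 4 GB left
Final drives: [12] [8] [9] [11,3,1] [5,4] [9] [9,7] [13,3] [5,3,8] [12].

10 drives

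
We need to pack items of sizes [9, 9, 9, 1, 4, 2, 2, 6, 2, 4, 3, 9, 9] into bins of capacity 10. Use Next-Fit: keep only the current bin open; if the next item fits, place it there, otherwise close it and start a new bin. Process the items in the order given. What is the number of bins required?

Put 9 in bin 1; 1 remain.
Put 9 in bin 2; 1 remain.
Put 9 in bin 3; 1 remain.
Put 1 in bin 3; 0 remain.
Put 4 in bin 4; 6 remain.
Put 2 in bin 4; 4 remain.
Put 2 in bin 4; 2 remain.
Put 6 in bin 5; 4 remain.
Put 2 in bin 5; 2 remain.
Put 4 in bin 6; 6 remain.
Put 3 in bin 6; 3 remain.
Put 9 in bin 7; 1 remain.
Put 9 in bin 8; 1 remain.

8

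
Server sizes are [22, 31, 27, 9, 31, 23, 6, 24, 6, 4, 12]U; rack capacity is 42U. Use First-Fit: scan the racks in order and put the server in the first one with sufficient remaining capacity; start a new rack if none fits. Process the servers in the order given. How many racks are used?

22U → rack 1 (remaining 20U)
31U → rack 2 (remaining 11U)
27U → rack 3 (remaining 15U)
9U → rack 1 (remaining 11U)
31U → rack 4 (remaining 11U)
23U → rack 5 (remaining 19U)
6U → rack 1 (remaining 5U)
24U → rack 6 (remaining 18U)
6U → rack 2 (remaining 5U)
4U → rack 1 (remaining 1U)
12U → rack 3 (remaining 3U)

6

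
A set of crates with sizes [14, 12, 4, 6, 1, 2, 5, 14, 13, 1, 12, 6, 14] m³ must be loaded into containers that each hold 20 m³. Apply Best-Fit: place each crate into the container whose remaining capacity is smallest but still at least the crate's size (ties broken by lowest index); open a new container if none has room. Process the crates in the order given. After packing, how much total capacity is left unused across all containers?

16

Put 14 m³ in container 1; 6 m³ remain.
Put 12 m³ in container 2; 8 m³ remain.
Put 4 m³ in container 1; 2 m³ remain.
Put 6 m³ in container 2; 2 m³ remain.
Put 1 m³ in container 1; 1 m³ remain.
Put 2 m³ in container 2; 0 m³ remain.
Put 5 m³ in container 3; 15 m³ remain.
Put 14 m³ in container 3; 1 m³ remain.
Put 13 m³ in container 4; 7 m³ remain.
Put 1 m³ in container 1; 0 m³ remain.
Put 12 m³ in container 5; 8 m³ remain.
Put 6 m³ in container 4; 1 m³ remain.
Put 14 m³ in container 6; 6 m³ remain.
6 containers × 20 m³ = 120 m³; used 104 m³; unused 16 m³.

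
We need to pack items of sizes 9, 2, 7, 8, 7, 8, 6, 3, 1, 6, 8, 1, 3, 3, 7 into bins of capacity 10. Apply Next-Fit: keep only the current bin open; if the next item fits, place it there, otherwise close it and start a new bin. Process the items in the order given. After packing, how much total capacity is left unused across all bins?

bin 1: place 9, 1 left
bin 2: place 2, 8 left
bin 2: place 7, 1 left
bin 3: place 8, 2 left
bin 4: place 7, 3 left
bin 5: place 8, 2 left
bin 6: place 6, 4 left
bin 6: place 3, 1 left
bin 6: place 1, 0 left
bin 7: place 6, 4 left
bin 8: place 8, 2 left
bin 8: place 1, 1 left
bin 9: place 3, 7 left
bin 9: place 3, 4 left
bin 10: place 7, 3 left
10 bins × 10 = 100; used 79; unused 21.

21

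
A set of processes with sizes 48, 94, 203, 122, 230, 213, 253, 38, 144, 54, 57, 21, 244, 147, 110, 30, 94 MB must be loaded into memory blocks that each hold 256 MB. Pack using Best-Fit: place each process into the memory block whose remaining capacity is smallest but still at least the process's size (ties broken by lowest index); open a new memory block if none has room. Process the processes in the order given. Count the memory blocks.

memory block 1: place 48 MB, 208 MB left
memory block 1: place 94 MB, 114 MB left
memory block 2: place 203 MB, 53 MB left
memory block 3: place 122 MB, 134 MB left
memory block 4: place 230 MB, 26 MB left
memory block 5: place 213 MB, 43 MB left
memory block 6: place 253 MB, 3 MB left
memory block 5: place 38 MB, 5 MB left
memory block 7: place 144 MB, 112 MB left
memory block 7: place 54 MB, 58 MB left
memory block 7: place 57 MB, 1 MB left
memory block 4: place 21 MB, 5 MB left
memory block 8: place 244 MB, 12 MB left
memory block 9: place 147 MB, 109 MB left
memory block 1: place 110 MB, 4 MB left
memory block 2: place 30 MB, 23 MB left
memory block 9: place 94 MB, 15 MB left
Final memory blocks: [48,94,110] [203,30] [122] [230,21] [213,38] [253] [144,54,57] [244] [147,94].

9 memory blocks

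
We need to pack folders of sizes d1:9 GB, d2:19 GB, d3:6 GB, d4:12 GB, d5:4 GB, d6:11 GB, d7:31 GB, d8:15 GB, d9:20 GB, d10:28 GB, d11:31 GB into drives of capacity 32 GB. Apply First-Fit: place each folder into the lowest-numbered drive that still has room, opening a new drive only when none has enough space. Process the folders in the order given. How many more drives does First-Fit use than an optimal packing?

1

First-Fit: [9,19,4] [6,12,11] [31] [15] [20] [28] [31] → 7 drives.
Total size 186 GB; any packing needs at least ⌈186/32⌉ = 6 drives.
An optimal packing achieves that bound: [31] [31] [28,4] [20,12] [19,11] [15,9,6] → 6 drives.
Excess: 7 − 6 = 1.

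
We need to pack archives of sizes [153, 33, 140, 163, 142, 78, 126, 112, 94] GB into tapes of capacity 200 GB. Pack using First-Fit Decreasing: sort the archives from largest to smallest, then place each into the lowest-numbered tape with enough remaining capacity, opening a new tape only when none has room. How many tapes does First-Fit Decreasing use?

Sorted descending: 163, 153, 142, 140, 126, 112, 94, 78, 33.
tape 1: place 163 GB, 37 GB left
tape 2: place 153 GB, 47 GB left
tape 3: place 142 GB, 58 GB left
tape 4: place 140 GB, 60 GB left
tape 5: place 126 GB, 74 GB left
tape 6: place 112 GB, 88 GB left
tape 7: place 94 GB, 106 GB left
tape 6: place 78 GB, 10 GB left
tape 1: place 33 GB, 4 GB left

7 tapes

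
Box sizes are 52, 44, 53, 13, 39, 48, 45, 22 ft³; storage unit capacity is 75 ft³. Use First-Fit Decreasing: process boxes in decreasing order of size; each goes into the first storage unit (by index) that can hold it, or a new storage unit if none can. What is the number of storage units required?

6 storage units

Sorted descending: 53, 52, 48, 45, 44, 39, 22, 13.
storage unit 1: place 53 ft³, 22 ft³ left
storage unit 2: place 52 ft³, 23 ft³ left
storage unit 3: place 48 ft³, 27 ft³ left
storage unit 4: place 45 ft³, 30 ft³ left
storage unit 5: place 44 ft³, 31 ft³ left
storage unit 6: place 39 ft³, 36 ft³ left
storage unit 1: place 22 ft³, 0 ft³ left
storage unit 2: place 13 ft³, 10 ft³ left
Final storage units: [53,22] [52,13] [48] [45] [44] [39].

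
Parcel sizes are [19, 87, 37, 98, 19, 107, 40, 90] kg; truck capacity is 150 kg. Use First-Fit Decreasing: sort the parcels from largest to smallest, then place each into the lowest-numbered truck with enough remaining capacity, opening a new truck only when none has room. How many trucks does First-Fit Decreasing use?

Sorted descending: 107, 98, 90, 87, 40, 37, 19, 19.
Put 107 kg in truck 1; 43 kg remain.
Put 98 kg in truck 2; 52 kg remain.
Put 90 kg in truck 3; 60 kg remain.
Put 87 kg in truck 4; 63 kg remain.
Put 40 kg in truck 1; 3 kg remain.
Put 37 kg in truck 2; 15 kg remain.
Put 19 kg in truck 3; 41 kg remain.
Put 19 kg in truck 3; 22 kg remain.

4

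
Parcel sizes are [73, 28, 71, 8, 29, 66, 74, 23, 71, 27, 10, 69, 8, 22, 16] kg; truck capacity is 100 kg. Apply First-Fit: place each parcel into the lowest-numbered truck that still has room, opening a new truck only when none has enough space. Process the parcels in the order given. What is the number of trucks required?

7

73 kg → truck 1 (remaining 27 kg)
28 kg → truck 2 (remaining 72 kg)
71 kg → truck 2 (remaining 1 kg)
8 kg → truck 1 (remaining 19 kg)
29 kg → truck 3 (remaining 71 kg)
66 kg → truck 3 (remaining 5 kg)
74 kg → truck 4 (remaining 26 kg)
23 kg → truck 4 (remaining 3 kg)
71 kg → truck 5 (remaining 29 kg)
27 kg → truck 5 (remaining 2 kg)
10 kg → truck 1 (remaining 9 kg)
69 kg → truck 6 (remaining 31 kg)
8 kg → truck 1 (remaining 1 kg)
22 kg → truck 6 (remaining 9 kg)
16 kg → truck 7 (remaining 84 kg)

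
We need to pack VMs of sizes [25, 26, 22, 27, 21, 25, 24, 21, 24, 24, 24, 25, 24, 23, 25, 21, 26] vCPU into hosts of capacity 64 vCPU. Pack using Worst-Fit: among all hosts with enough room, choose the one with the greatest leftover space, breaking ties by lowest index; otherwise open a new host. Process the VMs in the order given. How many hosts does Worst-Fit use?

9

25 vCPU → host 1 (remaining 39 vCPU)
26 vCPU → host 1 (remaining 13 vCPU)
22 vCPU → host 2 (remaining 42 vCPU)
27 vCPU → host 2 (remaining 15 vCPU)
21 vCPU → host 3 (remaining 43 vCPU)
25 vCPU → host 3 (remaining 18 vCPU)
24 vCPU → host 4 (remaining 40 vCPU)
21 vCPU → host 4 (remaining 19 vCPU)
24 vCPU → host 5 (remaining 40 vCPU)
24 vCPU → host 5 (remaining 16 vCPU)
24 vCPU → host 6 (remaining 40 vCPU)
25 vCPU → host 6 (remaining 15 vCPU)
24 vCPU → host 7 (remaining 40 vCPU)
23 vCPU → host 7 (remaining 17 vCPU)
25 vCPU → host 8 (remaining 39 vCPU)
21 vCPU → host 8 (remaining 18 vCPU)
26 vCPU → host 9 (remaining 38 vCPU)
Final hosts: [25,26] [22,27] [21,25] [24,21] [24,24] [24,25] [24,23] [25,21] [26].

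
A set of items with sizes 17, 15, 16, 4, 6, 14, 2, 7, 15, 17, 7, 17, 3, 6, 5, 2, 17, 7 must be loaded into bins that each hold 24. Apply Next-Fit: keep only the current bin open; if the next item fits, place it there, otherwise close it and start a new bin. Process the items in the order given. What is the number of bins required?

Put 17 in bin 1; 7 remain.
Put 15 in bin 2; 9 remain.
Put 16 in bin 3; 8 remain.
Put 4 in bin 3; 4 remain.
Put 6 in bin 4; 18 remain.
Put 14 in bin 4; 4 remain.
Put 2 in bin 4; 2 remain.
Put 7 in bin 5; 17 remain.
Put 15 in bin 5; 2 remain.
Put 17 in bin 6; 7 remain.
Put 7 in bin 6; 0 remain.
Put 17 in bin 7; 7 remain.
Put 3 in bin 7; 4 remain.
Put 6 in bin 8; 18 remain.
Put 5 in bin 8; 13 remain.
Put 2 in bin 8; 11 remain.
Put 17 in bin 9; 7 remain.
Put 7 in bin 9; 0 remain.

9 bins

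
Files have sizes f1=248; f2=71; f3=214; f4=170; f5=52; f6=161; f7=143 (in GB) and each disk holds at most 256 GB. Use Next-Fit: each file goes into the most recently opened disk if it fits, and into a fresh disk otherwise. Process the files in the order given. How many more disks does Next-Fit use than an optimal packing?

1

Next-Fit: [248] [71] [214] [170,52] [161] [143] → 6 disks.
Total size 1059 GB; any packing needs at least ⌈1059/256⌉ = 5 disks.
An optimal packing achieves that bound: [248] [214] [170,71] [161,52] [143] → 5 disks.
Excess: 6 − 5 = 1.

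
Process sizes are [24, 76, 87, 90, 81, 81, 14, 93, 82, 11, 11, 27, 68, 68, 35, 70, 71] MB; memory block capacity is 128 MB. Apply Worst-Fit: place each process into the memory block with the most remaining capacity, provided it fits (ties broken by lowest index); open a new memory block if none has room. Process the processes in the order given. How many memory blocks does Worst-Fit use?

11

Put 24 MB in memory block 1; 104 MB remain.
Put 76 MB in memory block 1; 28 MB remain.
Put 87 MB in memory block 2; 41 MB remain.
Put 90 MB in memory block 3; 38 MB remain.
Put 81 MB in memory block 4; 47 MB remain.
Put 81 MB in memory block 5; 47 MB remain.
Put 14 MB in memory block 4; 33 MB remain.
Put 93 MB in memory block 6; 35 MB remain.
Put 82 MB in memory block 7; 46 MB remain.
Put 11 MB in memory block 5; 36 MB remain.
Put 11 MB in memory block 7; 35 MB remain.
Put 27 MB in memory block 2; 14 MB remain.
Put 68 MB in memory block 8; 60 MB remain.
Put 68 MB in memory block 9; 60 MB remain.
Put 35 MB in memory block 8; 25 MB remain.
Put 70 MB in memory block 10; 58 MB remain.
Put 71 MB in memory block 11; 57 MB remain.
Final memory blocks: [24,76] [87,27] [90] [81,14] [81,11] [93] [82,11] [68,35] [68] [70] [71].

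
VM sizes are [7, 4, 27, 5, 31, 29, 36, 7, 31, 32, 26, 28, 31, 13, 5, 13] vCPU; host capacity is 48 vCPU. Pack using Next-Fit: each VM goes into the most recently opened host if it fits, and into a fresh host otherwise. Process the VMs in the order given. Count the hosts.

7 vCPU → host 1 (remaining 41 vCPU)
4 vCPU → host 1 (remaining 37 vCPU)
27 vCPU → host 1 (remaining 10 vCPU)
5 vCPU → host 1 (remaining 5 vCPU)
31 vCPU → host 2 (remaining 17 vCPU)
29 vCPU → host 3 (remaining 19 vCPU)
36 vCPU → host 4 (remaining 12 vCPU)
7 vCPU → host 4 (remaining 5 vCPU)
31 vCPU → host 5 (remaining 17 vCPU)
32 vCPU → host 6 (remaining 16 vCPU)
26 vCPU → host 7 (remaining 22 vCPU)
28 vCPU → host 8 (remaining 20 vCPU)
31 vCPU → host 9 (remaining 17 vCPU)
13 vCPU → host 9 (remaining 4 vCPU)
5 vCPU → host 10 (remaining 43 vCPU)
13 vCPU → host 10 (remaining 30 vCPU)
Final hosts: [7,4,27,5] [31] [29] [36,7] [31] [32] [26] [28] [31,13] [5,13].

10 hosts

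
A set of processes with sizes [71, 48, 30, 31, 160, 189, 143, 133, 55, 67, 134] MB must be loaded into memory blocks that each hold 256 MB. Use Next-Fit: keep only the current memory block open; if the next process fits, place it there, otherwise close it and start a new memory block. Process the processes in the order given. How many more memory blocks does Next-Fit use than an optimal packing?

Next-Fit: [71,48,30,31] [160] [189] [143] [133,55,67] [134] → 6 memory blocks.
Total size 1061 MB; any packing needs at least ⌈1061/256⌉ = 5 memory blocks.
An optimal packing achieves that bound: [189,67] [160,71] [143,55,48] [134,31,30] [133] → 5 memory blocks.
Excess: 6 − 5 = 1.

1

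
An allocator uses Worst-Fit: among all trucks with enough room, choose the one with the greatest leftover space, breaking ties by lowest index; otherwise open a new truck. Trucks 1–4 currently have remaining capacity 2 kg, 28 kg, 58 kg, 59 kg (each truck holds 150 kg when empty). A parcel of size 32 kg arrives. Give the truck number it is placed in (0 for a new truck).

Trucks with room: truck 3 (58 kg), truck 4 (59 kg).
Most room is truck 4 with 59 kg free.

4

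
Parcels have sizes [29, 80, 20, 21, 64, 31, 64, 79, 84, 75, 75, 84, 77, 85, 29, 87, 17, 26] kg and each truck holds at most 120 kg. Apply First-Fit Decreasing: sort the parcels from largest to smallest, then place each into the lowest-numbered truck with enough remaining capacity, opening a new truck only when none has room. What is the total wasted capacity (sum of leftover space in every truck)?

Sorted descending: 87, 85, 84, 84, 80, 79, 77, 75, 75, 64, 64, 31, 29, 29, 26, 21, 20, 17.
truck 1: place 87 kg, 33 kg left
truck 2: place 85 kg, 35 kg left
truck 3: place 84 kg, 36 kg left
truck 4: place 84 kg, 36 kg left
truck 5: place 80 kg, 40 kg left
truck 6: place 79 kg, 41 kg left
truck 7: place 77 kg, 43 kg left
truck 8: place 75 kg, 45 kg left
truck 9: place 75 kg, 45 kg left
truck 10: place 64 kg, 56 kg left
truck 11: place 64 kg, 56 kg left
truck 1: place 31 kg, 2 kg left
truck 2: place 29 kg, 6 kg left
truck 3: place 29 kg, 7 kg left
truck 4: place 26 kg, 10 kg left
truck 5: place 21 kg, 19 kg left
truck 6: place 20 kg, 21 kg left
truck 5: place 17 kg, 2 kg left
11 trucks × 120 kg = 1320 kg; used 1027 kg; unused 293 kg.

293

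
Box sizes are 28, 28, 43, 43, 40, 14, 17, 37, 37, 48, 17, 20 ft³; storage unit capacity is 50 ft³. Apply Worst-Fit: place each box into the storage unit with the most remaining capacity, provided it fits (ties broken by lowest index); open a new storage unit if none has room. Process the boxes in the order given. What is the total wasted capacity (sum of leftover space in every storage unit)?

storage unit 1: place 28 ft³, 22 ft³ left
storage unit 2: place 28 ft³, 22 ft³ left
storage unit 3: place 43 ft³, 7 ft³ left
storage unit 4: place 43 ft³, 7 ft³ left
storage unit 5: place 40 ft³, 10 ft³ left
storage unit 1: place 14 ft³, 8 ft³ left
storage unit 2: place 17 ft³, 5 ft³ left
storage unit 6: place 37 ft³, 13 ft³ left
storage unit 7: place 37 ft³, 13 ft³ left
storage unit 8: place 48 ft³, 2 ft³ left
storage unit 9: place 17 ft³, 33 ft³ left
storage unit 9: place 20 ft³, 13 ft³ left
9 storage units × 50 ft³ = 450 ft³; used 372 ft³; unused 78 ft³.

78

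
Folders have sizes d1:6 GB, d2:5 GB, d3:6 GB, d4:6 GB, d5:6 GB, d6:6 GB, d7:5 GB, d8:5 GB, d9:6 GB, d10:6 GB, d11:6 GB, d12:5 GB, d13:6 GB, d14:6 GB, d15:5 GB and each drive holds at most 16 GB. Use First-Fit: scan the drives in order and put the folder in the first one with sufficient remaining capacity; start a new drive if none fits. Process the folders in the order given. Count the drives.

drive 1: place d1 (6 GB), 10 GB left
drive 1: place d2 (5 GB), 5 GB left
drive 2: place d3 (6 GB), 10 GB left
drive 2: place d4 (6 GB), 4 GB left
drive 3: place d5 (6 GB), 10 GB left
drive 3: place d6 (6 GB), 4 GB left
drive 1: place d7 (5 GB), 0 GB left
drive 4: place d8 (5 GB), 11 GB left
drive 4: place d9 (6 GB), 5 GB left
drive 5: place d10 (6 GB), 10 GB left
drive 5: place d11 (6 GB), 4 GB left
drive 4: place d12 (5 GB), 0 GB left
drive 6: place d13 (6 GB), 10 GB left
drive 6: place d14 (6 GB), 4 GB left
drive 7: place d15 (5 GB), 11 GB left
Final drives: [6,5,5] [6,6] [6,6] [5,6,5] [6,6] [6,6] [5].

7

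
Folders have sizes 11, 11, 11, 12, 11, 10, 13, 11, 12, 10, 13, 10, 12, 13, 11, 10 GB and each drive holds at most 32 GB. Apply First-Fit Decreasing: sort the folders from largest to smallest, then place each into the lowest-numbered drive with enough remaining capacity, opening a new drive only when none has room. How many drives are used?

Sorted descending: 13, 13, 13, 12, 12, 12, 11, 11, 11, 11, 11, 11, 10, 10, 10, 10.
Put 13 GB in drive 1; 19 GB remain.
Put 13 GB in drive 1; 6 GB remain.
Put 13 GB in drive 2; 19 GB remain.
Put 12 GB in drive 2; 7 GB remain.
Put 12 GB in drive 3; 20 GB remain.
Put 12 GB in drive 3; 8 GB remain.
Put 11 GB in drive 4; 21 GB remain.
Put 11 GB in drive 4; 10 GB remain.
Put 11 GB in drive 5; 21 GB remain.
Put 11 GB in drive 5; 10 GB remain.
Put 11 GB in drive 6; 21 GB remain.
Put 11 GB in drive 6; 10 GB remain.
Put 10 GB in drive 4; 0 GB remain.
Put 10 GB in drive 5; 0 GB remain.
Put 10 GB in drive 6; 0 GB remain.
Put 10 GB in drive 7; 22 GB remain.
Final drives: [13,13] [13,12] [12,12] [11,11,10] [11,11,10] [11,11,10] [10].

7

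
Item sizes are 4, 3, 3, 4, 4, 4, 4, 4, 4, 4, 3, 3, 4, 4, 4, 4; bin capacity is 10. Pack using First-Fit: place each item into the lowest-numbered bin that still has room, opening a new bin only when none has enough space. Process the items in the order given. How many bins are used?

Put 4 in bin 1; 6 remain.
Put 3 in bin 1; 3 remain.
Put 3 in bin 1; 0 remain.
Put 4 in bin 2; 6 remain.
Put 4 in bin 2; 2 remain.
Put 4 in bin 3; 6 remain.
Put 4 in bin 3; 2 remain.
Put 4 in bin 4; 6 remain.
Put 4 in bin 4; 2 remain.
Put 4 in bin 5; 6 remain.
Put 3 in bin 5; 3 remain.
Put 3 in bin 5; 0 remain.
Put 4 in bin 6; 6 remain.
Put 4 in bin 6; 2 remain.
Put 4 in bin 7; 6 remain.
Put 4 in bin 7; 2 remain.

7 bins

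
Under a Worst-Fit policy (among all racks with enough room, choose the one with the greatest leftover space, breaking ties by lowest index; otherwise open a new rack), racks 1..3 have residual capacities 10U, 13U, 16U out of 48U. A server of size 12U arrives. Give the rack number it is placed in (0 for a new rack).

Racks with room: rack 2 (13U), rack 3 (16U).
Most room is rack 3 with 16U free.

3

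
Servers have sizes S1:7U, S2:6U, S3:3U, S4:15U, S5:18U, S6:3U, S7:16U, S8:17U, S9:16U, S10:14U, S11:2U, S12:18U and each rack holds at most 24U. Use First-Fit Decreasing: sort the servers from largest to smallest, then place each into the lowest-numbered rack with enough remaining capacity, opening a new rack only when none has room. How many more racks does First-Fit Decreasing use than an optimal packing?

First-Fit Decreasing: [18,6] [18,3,3] [17,7] [16,2] [16] [15] [14] → 7 racks.
7 servers exceed 12U (half the capacity), and no two of those can share a rack, so at least 7 racks are needed.
So 7 is already optimal.

0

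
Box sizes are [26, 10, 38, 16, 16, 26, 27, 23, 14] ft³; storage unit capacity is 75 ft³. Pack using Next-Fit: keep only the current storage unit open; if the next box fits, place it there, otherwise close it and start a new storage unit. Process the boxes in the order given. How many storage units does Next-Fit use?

3 storage units

storage unit 1: place 26 ft³, 49 ft³ left
storage unit 1: place 10 ft³, 39 ft³ left
storage unit 1: place 38 ft³, 1 ft³ left
storage unit 2: place 16 ft³, 59 ft³ left
storage unit 2: place 16 ft³, 43 ft³ left
storage unit 2: place 26 ft³, 17 ft³ left
storage unit 3: place 27 ft³, 48 ft³ left
storage unit 3: place 23 ft³, 25 ft³ left
storage unit 3: place 14 ft³, 11 ft³ left
Final storage units: [26,10,38] [16,16,26] [27,23,14].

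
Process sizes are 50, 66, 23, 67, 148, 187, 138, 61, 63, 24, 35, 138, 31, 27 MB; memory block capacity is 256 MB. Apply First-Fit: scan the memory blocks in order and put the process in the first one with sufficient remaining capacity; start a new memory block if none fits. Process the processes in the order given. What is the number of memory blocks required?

5

50 MB → memory block 1 (remaining 206 MB)
66 MB → memory block 1 (remaining 140 MB)
23 MB → memory block 1 (remaining 117 MB)
67 MB → memory block 1 (remaining 50 MB)
148 MB → memory block 2 (remaining 108 MB)
187 MB → memory block 3 (remaining 69 MB)
138 MB → memory block 4 (remaining 118 MB)
61 MB → memory block 2 (remaining 47 MB)
63 MB → memory block 3 (remaining 6 MB)
24 MB → memory block 1 (remaining 26 MB)
35 MB → memory block 2 (remaining 12 MB)
138 MB → memory block 5 (remaining 118 MB)
31 MB → memory block 4 (remaining 87 MB)
27 MB → memory block 4 (remaining 60 MB)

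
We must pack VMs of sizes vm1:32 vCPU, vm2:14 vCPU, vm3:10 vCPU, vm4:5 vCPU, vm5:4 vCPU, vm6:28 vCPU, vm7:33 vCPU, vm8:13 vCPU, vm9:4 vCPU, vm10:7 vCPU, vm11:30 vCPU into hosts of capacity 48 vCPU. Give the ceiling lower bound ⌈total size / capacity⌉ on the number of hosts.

Total size = 32 + 14 + 10 + 5 + 4 + 28 + 33 + 13 + 4 + 7 + 30 = 180 vCPU.
⌈180 / 48⌉ = 4.

4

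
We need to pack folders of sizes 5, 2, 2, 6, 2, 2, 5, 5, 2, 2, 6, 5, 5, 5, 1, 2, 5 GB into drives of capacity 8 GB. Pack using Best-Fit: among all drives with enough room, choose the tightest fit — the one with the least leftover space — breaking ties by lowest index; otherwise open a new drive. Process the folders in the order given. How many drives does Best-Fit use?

10

Put 5 GB in drive 1; 3 GB remain.
Put 2 GB in drive 1; 1 GB remain.
Put 2 GB in drive 2; 6 GB remain.
Put 6 GB in drive 2; 0 GB remain.
Put 2 GB in drive 3; 6 GB remain.
Put 2 GB in drive 3; 4 GB remain.
Put 5 GB in drive 4; 3 GB remain.
Put 5 GB in drive 5; 3 GB remain.
Put 2 GB in drive 4; 1 GB remain.
Put 2 GB in drive 5; 1 GB remain.
Put 6 GB in drive 6; 2 GB remain.
Put 5 GB in drive 7; 3 GB remain.
Put 5 GB in drive 8; 3 GB remain.
Put 5 GB in drive 9; 3 GB remain.
Put 1 GB in drive 1; 0 GB remain.
Put 2 GB in drive 6; 0 GB remain.
Put 5 GB in drive 10; 3 GB remain.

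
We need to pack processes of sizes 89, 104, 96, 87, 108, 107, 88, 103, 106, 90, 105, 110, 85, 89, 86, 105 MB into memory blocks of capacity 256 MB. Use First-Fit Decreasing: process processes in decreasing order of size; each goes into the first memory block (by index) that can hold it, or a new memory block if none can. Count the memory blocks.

Sorted descending: 110, 108, 107, 106, 105, 105, 104, 103, 96, 90, 89, 89, 88, 87, 86, 85.
Put 110 MB in memory block 1; 146 MB remain.
Put 108 MB in memory block 1; 38 MB remain.
Put 107 MB in memory block 2; 149 MB remain.
Put 106 MB in memory block 2; 43 MB remain.
Put 105 MB in memory block 3; 151 MB remain.
Put 105 MB in memory block 3; 46 MB remain.
Put 104 MB in memory block 4; 152 MB remain.
Put 103 MB in memory block 4; 49 MB remain.
Put 96 MB in memory block 5; 160 MB remain.
Put 90 MB in memory block 5; 70 MB remain.
Put 89 MB in memory block 6; 167 MB remain.
Put 89 MB in memory block 6; 78 MB remain.
Put 88 MB in memory block 7; 168 MB remain.
Put 87 MB in memory block 7; 81 MB remain.
Put 86 MB in memory block 8; 170 MB remain.
Put 85 MB in memory block 8; 85 MB remain.

8 memory blocks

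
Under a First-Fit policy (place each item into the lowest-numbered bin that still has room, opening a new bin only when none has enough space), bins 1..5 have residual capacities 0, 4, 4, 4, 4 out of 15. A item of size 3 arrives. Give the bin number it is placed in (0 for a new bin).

Bins with room: bin 2 (4), bin 3 (4), bin 4 (4), bin 5 (4).
The first with room is bin 2.

2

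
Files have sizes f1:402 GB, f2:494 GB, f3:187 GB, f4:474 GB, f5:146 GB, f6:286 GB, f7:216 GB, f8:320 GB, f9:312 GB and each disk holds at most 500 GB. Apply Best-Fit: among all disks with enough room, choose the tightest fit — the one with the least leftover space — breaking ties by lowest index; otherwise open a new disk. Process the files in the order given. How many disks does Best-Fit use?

8

disk 1: place f1 (402 GB), 98 GB left
disk 2: place f2 (494 GB), 6 GB left
disk 3: place f3 (187 GB), 313 GB left
disk 4: place f4 (474 GB), 26 GB left
disk 3: place f5 (146 GB), 167 GB left
disk 5: place f6 (286 GB), 214 GB left
disk 6: place f7 (216 GB), 284 GB left
disk 7: place f8 (320 GB), 180 GB left
disk 8: place f9 (312 GB), 188 GB left
Final disks: [402] [494] [187,146] [474] [286] [216] [320] [312].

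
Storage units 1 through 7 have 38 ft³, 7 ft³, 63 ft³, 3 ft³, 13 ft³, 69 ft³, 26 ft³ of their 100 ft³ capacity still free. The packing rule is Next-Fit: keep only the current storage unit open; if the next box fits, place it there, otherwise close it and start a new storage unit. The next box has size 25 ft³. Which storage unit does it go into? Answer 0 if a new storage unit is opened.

7

Next-Fit only looks at storage unit 7, which has 26 ft³ free.
25 ft³ fits there.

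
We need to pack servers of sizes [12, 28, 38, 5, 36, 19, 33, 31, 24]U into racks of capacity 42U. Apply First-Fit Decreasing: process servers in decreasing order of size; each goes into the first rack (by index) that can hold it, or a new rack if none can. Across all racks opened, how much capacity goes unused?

Sorted descending: 38, 36, 33, 31, 28, 24, 19, 12, 5.
rack 1: place 38U, 4U left
rack 2: place 36U, 6U left
rack 3: place 33U, 9U left
rack 4: place 31U, 11U left
rack 5: place 28U, 14U left
rack 6: place 24U, 18U left
rack 7: place 19U, 23U left
rack 5: place 12U, 2U left
rack 2: place 5U, 1U left
7 racks × 42U = 294U; used 226U; unused 68U.

68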